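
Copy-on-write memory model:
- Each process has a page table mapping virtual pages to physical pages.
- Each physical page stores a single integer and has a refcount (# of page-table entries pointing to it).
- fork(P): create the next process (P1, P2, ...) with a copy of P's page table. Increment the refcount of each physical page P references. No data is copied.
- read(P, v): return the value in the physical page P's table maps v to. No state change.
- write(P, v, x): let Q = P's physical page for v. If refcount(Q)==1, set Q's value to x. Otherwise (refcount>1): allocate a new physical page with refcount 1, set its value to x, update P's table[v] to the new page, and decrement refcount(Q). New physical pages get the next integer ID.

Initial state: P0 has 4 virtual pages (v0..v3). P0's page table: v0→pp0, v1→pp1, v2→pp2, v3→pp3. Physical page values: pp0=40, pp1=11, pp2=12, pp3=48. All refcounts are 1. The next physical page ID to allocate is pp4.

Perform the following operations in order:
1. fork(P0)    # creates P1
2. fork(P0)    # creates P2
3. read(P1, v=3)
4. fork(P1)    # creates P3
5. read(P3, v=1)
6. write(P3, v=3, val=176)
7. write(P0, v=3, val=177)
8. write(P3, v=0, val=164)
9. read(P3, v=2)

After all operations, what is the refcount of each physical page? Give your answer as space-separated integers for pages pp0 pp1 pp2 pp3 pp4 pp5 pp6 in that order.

Op 1: fork(P0) -> P1. 4 ppages; refcounts: pp0:2 pp1:2 pp2:2 pp3:2
Op 2: fork(P0) -> P2. 4 ppages; refcounts: pp0:3 pp1:3 pp2:3 pp3:3
Op 3: read(P1, v3) -> 48. No state change.
Op 4: fork(P1) -> P3. 4 ppages; refcounts: pp0:4 pp1:4 pp2:4 pp3:4
Op 5: read(P3, v1) -> 11. No state change.
Op 6: write(P3, v3, 176). refcount(pp3)=4>1 -> COPY to pp4. 5 ppages; refcounts: pp0:4 pp1:4 pp2:4 pp3:3 pp4:1
Op 7: write(P0, v3, 177). refcount(pp3)=3>1 -> COPY to pp5. 6 ppages; refcounts: pp0:4 pp1:4 pp2:4 pp3:2 pp4:1 pp5:1
Op 8: write(P3, v0, 164). refcount(pp0)=4>1 -> COPY to pp6. 7 ppages; refcounts: pp0:3 pp1:4 pp2:4 pp3:2 pp4:1 pp5:1 pp6:1
Op 9: read(P3, v2) -> 12. No state change.

Answer: 3 4 4 2 1 1 1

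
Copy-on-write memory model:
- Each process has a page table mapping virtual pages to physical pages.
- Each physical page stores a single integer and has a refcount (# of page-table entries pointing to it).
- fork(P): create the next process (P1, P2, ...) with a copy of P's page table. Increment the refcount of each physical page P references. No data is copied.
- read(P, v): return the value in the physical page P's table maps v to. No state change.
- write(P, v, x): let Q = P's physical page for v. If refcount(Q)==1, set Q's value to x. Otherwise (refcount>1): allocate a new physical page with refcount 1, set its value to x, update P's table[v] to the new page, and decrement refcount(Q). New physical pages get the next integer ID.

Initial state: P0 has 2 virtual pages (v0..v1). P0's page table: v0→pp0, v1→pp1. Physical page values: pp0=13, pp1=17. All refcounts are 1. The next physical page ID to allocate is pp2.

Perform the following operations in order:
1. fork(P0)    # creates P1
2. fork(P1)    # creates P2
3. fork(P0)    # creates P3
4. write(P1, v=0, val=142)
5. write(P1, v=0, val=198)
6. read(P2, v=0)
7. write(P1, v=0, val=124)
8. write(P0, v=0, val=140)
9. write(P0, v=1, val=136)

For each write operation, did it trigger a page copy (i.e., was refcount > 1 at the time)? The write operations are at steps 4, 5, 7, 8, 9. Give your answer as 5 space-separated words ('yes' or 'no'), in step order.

Op 1: fork(P0) -> P1. 2 ppages; refcounts: pp0:2 pp1:2
Op 2: fork(P1) -> P2. 2 ppages; refcounts: pp0:3 pp1:3
Op 3: fork(P0) -> P3. 2 ppages; refcounts: pp0:4 pp1:4
Op 4: write(P1, v0, 142). refcount(pp0)=4>1 -> COPY to pp2. 3 ppages; refcounts: pp0:3 pp1:4 pp2:1
Op 5: write(P1, v0, 198). refcount(pp2)=1 -> write in place. 3 ppages; refcounts: pp0:3 pp1:4 pp2:1
Op 6: read(P2, v0) -> 13. No state change.
Op 7: write(P1, v0, 124). refcount(pp2)=1 -> write in place. 3 ppages; refcounts: pp0:3 pp1:4 pp2:1
Op 8: write(P0, v0, 140). refcount(pp0)=3>1 -> COPY to pp3. 4 ppages; refcounts: pp0:2 pp1:4 pp2:1 pp3:1
Op 9: write(P0, v1, 136). refcount(pp1)=4>1 -> COPY to pp4. 5 ppages; refcounts: pp0:2 pp1:3 pp2:1 pp3:1 pp4:1

yes no no yes yes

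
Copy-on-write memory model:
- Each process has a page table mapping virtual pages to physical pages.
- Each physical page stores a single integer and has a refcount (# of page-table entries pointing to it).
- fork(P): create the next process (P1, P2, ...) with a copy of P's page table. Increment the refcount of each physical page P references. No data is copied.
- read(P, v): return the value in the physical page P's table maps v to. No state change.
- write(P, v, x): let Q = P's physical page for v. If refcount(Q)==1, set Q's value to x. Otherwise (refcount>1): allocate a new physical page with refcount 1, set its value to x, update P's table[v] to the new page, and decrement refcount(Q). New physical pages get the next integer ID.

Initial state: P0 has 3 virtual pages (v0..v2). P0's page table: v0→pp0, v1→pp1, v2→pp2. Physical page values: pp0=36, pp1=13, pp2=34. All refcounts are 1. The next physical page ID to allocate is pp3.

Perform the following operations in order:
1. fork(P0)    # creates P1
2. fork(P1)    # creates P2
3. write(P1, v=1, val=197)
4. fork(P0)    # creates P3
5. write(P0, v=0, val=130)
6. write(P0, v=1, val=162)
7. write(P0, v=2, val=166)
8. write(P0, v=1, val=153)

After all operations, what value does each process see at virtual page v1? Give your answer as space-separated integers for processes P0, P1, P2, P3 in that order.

Op 1: fork(P0) -> P1. 3 ppages; refcounts: pp0:2 pp1:2 pp2:2
Op 2: fork(P1) -> P2. 3 ppages; refcounts: pp0:3 pp1:3 pp2:3
Op 3: write(P1, v1, 197). refcount(pp1)=3>1 -> COPY to pp3. 4 ppages; refcounts: pp0:3 pp1:2 pp2:3 pp3:1
Op 4: fork(P0) -> P3. 4 ppages; refcounts: pp0:4 pp1:3 pp2:4 pp3:1
Op 5: write(P0, v0, 130). refcount(pp0)=4>1 -> COPY to pp4. 5 ppages; refcounts: pp0:3 pp1:3 pp2:4 pp3:1 pp4:1
Op 6: write(P0, v1, 162). refcount(pp1)=3>1 -> COPY to pp5. 6 ppages; refcounts: pp0:3 pp1:2 pp2:4 pp3:1 pp4:1 pp5:1
Op 7: write(P0, v2, 166). refcount(pp2)=4>1 -> COPY to pp6. 7 ppages; refcounts: pp0:3 pp1:2 pp2:3 pp3:1 pp4:1 pp5:1 pp6:1
Op 8: write(P0, v1, 153). refcount(pp5)=1 -> write in place. 7 ppages; refcounts: pp0:3 pp1:2 pp2:3 pp3:1 pp4:1 pp5:1 pp6:1
P0: v1 -> pp5 = 153
P1: v1 -> pp3 = 197
P2: v1 -> pp1 = 13
P3: v1 -> pp1 = 13

Answer: 153 197 13 13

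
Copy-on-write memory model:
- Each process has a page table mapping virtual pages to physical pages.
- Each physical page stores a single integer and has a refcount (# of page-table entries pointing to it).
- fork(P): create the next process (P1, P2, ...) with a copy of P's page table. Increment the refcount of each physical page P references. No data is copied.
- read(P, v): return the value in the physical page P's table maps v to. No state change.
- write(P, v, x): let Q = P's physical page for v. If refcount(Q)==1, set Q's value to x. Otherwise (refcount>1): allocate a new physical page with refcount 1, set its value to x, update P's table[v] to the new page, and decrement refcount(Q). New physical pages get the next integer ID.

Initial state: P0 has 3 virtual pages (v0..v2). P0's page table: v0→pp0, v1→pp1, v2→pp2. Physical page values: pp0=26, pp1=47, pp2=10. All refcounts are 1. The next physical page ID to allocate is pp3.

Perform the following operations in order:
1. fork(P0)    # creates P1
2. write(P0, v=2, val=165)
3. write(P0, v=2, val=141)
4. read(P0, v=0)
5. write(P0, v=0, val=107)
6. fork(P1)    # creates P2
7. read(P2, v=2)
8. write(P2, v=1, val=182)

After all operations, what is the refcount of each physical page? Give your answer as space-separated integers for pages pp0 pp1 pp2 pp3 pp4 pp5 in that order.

Op 1: fork(P0) -> P1. 3 ppages; refcounts: pp0:2 pp1:2 pp2:2
Op 2: write(P0, v2, 165). refcount(pp2)=2>1 -> COPY to pp3. 4 ppages; refcounts: pp0:2 pp1:2 pp2:1 pp3:1
Op 3: write(P0, v2, 141). refcount(pp3)=1 -> write in place. 4 ppages; refcounts: pp0:2 pp1:2 pp2:1 pp3:1
Op 4: read(P0, v0) -> 26. No state change.
Op 5: write(P0, v0, 107). refcount(pp0)=2>1 -> COPY to pp4. 5 ppages; refcounts: pp0:1 pp1:2 pp2:1 pp3:1 pp4:1
Op 6: fork(P1) -> P2. 5 ppages; refcounts: pp0:2 pp1:3 pp2:2 pp3:1 pp4:1
Op 7: read(P2, v2) -> 10. No state change.
Op 8: write(P2, v1, 182). refcount(pp1)=3>1 -> COPY to pp5. 6 ppages; refcounts: pp0:2 pp1:2 pp2:2 pp3:1 pp4:1 pp5:1

Answer: 2 2 2 1 1 1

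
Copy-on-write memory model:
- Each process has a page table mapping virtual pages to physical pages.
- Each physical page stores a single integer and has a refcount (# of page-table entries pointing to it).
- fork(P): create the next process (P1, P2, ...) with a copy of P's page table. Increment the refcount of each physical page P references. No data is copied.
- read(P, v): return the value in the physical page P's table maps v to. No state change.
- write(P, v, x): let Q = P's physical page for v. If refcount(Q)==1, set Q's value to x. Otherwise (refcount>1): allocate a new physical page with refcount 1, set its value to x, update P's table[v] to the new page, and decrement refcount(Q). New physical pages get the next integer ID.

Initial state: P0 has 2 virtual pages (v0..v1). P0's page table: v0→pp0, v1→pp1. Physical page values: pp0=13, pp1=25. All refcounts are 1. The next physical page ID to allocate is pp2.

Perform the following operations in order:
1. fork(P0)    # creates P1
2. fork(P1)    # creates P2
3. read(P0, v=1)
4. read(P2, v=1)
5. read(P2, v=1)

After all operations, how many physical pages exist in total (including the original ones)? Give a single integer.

Op 1: fork(P0) -> P1. 2 ppages; refcounts: pp0:2 pp1:2
Op 2: fork(P1) -> P2. 2 ppages; refcounts: pp0:3 pp1:3
Op 3: read(P0, v1) -> 25. No state change.
Op 4: read(P2, v1) -> 25. No state change.
Op 5: read(P2, v1) -> 25. No state change.

Answer: 2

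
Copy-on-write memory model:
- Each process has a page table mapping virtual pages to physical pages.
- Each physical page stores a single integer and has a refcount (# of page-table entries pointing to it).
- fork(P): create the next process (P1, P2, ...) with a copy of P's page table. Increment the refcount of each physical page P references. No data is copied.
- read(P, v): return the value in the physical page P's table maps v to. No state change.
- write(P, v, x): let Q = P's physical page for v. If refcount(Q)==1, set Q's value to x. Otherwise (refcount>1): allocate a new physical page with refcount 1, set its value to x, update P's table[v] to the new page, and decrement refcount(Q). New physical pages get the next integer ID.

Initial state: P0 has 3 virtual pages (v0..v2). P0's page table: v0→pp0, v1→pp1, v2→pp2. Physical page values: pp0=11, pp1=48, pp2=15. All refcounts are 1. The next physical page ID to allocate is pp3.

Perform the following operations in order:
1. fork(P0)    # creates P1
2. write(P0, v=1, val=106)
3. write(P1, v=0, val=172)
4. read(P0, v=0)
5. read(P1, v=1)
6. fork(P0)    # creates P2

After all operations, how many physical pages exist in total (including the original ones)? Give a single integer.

Op 1: fork(P0) -> P1. 3 ppages; refcounts: pp0:2 pp1:2 pp2:2
Op 2: write(P0, v1, 106). refcount(pp1)=2>1 -> COPY to pp3. 4 ppages; refcounts: pp0:2 pp1:1 pp2:2 pp3:1
Op 3: write(P1, v0, 172). refcount(pp0)=2>1 -> COPY to pp4. 5 ppages; refcounts: pp0:1 pp1:1 pp2:2 pp3:1 pp4:1
Op 4: read(P0, v0) -> 11. No state change.
Op 5: read(P1, v1) -> 48. No state change.
Op 6: fork(P0) -> P2. 5 ppages; refcounts: pp0:2 pp1:1 pp2:3 pp3:2 pp4:1

Answer: 5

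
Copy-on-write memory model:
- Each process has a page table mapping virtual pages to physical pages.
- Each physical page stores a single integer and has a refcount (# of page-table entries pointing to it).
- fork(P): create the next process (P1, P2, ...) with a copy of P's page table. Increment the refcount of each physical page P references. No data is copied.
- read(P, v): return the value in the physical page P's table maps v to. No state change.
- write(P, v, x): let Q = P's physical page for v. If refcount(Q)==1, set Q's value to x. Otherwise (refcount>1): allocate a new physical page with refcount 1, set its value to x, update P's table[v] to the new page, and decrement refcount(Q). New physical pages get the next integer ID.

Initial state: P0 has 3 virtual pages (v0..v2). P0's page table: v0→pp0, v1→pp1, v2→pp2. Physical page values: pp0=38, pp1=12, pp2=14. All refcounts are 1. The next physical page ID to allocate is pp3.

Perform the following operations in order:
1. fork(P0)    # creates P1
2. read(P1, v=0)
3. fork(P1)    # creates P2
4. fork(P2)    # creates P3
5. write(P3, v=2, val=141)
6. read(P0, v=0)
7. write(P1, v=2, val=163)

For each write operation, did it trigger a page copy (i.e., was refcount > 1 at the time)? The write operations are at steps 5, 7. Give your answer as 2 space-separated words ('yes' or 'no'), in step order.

Op 1: fork(P0) -> P1. 3 ppages; refcounts: pp0:2 pp1:2 pp2:2
Op 2: read(P1, v0) -> 38. No state change.
Op 3: fork(P1) -> P2. 3 ppages; refcounts: pp0:3 pp1:3 pp2:3
Op 4: fork(P2) -> P3. 3 ppages; refcounts: pp0:4 pp1:4 pp2:4
Op 5: write(P3, v2, 141). refcount(pp2)=4>1 -> COPY to pp3. 4 ppages; refcounts: pp0:4 pp1:4 pp2:3 pp3:1
Op 6: read(P0, v0) -> 38. No state change.
Op 7: write(P1, v2, 163). refcount(pp2)=3>1 -> COPY to pp4. 5 ppages; refcounts: pp0:4 pp1:4 pp2:2 pp3:1 pp4:1

yes yes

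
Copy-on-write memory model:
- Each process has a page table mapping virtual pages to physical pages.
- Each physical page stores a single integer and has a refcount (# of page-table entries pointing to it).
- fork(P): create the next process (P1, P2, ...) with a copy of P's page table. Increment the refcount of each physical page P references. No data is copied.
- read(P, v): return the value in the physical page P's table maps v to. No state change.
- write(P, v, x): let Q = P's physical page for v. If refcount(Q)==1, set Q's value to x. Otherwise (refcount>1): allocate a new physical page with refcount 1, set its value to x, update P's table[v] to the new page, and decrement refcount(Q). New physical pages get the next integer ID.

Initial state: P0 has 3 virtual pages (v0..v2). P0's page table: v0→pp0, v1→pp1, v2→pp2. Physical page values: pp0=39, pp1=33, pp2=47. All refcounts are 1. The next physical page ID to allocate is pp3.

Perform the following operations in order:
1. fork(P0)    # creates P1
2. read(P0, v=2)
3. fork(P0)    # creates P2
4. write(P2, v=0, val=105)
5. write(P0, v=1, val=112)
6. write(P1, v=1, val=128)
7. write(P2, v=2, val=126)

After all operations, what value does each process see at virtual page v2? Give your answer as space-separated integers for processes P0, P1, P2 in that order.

Op 1: fork(P0) -> P1. 3 ppages; refcounts: pp0:2 pp1:2 pp2:2
Op 2: read(P0, v2) -> 47. No state change.
Op 3: fork(P0) -> P2. 3 ppages; refcounts: pp0:3 pp1:3 pp2:3
Op 4: write(P2, v0, 105). refcount(pp0)=3>1 -> COPY to pp3. 4 ppages; refcounts: pp0:2 pp1:3 pp2:3 pp3:1
Op 5: write(P0, v1, 112). refcount(pp1)=3>1 -> COPY to pp4. 5 ppages; refcounts: pp0:2 pp1:2 pp2:3 pp3:1 pp4:1
Op 6: write(P1, v1, 128). refcount(pp1)=2>1 -> COPY to pp5. 6 ppages; refcounts: pp0:2 pp1:1 pp2:3 pp3:1 pp4:1 pp5:1
Op 7: write(P2, v2, 126). refcount(pp2)=3>1 -> COPY to pp6. 7 ppages; refcounts: pp0:2 pp1:1 pp2:2 pp3:1 pp4:1 pp5:1 pp6:1
P0: v2 -> pp2 = 47
P1: v2 -> pp2 = 47
P2: v2 -> pp6 = 126

Answer: 47 47 126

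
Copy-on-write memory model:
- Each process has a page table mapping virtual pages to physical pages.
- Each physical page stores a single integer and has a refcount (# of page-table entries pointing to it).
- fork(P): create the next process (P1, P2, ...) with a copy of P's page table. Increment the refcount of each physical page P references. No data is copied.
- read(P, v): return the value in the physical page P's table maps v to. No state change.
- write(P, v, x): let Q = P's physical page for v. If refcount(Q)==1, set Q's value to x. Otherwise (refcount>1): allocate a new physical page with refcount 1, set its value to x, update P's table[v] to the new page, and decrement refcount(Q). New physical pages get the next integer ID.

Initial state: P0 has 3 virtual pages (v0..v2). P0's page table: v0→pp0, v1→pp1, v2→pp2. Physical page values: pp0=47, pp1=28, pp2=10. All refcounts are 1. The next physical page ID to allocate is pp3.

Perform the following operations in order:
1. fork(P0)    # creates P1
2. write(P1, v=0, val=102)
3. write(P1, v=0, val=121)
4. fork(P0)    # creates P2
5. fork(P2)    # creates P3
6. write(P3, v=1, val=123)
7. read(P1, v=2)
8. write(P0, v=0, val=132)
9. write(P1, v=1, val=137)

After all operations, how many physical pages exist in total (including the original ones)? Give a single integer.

Answer: 7

Derivation:
Op 1: fork(P0) -> P1. 3 ppages; refcounts: pp0:2 pp1:2 pp2:2
Op 2: write(P1, v0, 102). refcount(pp0)=2>1 -> COPY to pp3. 4 ppages; refcounts: pp0:1 pp1:2 pp2:2 pp3:1
Op 3: write(P1, v0, 121). refcount(pp3)=1 -> write in place. 4 ppages; refcounts: pp0:1 pp1:2 pp2:2 pp3:1
Op 4: fork(P0) -> P2. 4 ppages; refcounts: pp0:2 pp1:3 pp2:3 pp3:1
Op 5: fork(P2) -> P3. 4 ppages; refcounts: pp0:3 pp1:4 pp2:4 pp3:1
Op 6: write(P3, v1, 123). refcount(pp1)=4>1 -> COPY to pp4. 5 ppages; refcounts: pp0:3 pp1:3 pp2:4 pp3:1 pp4:1
Op 7: read(P1, v2) -> 10. No state change.
Op 8: write(P0, v0, 132). refcount(pp0)=3>1 -> COPY to pp5. 6 ppages; refcounts: pp0:2 pp1:3 pp2:4 pp3:1 pp4:1 pp5:1
Op 9: write(P1, v1, 137). refcount(pp1)=3>1 -> COPY to pp6. 7 ppages; refcounts: pp0:2 pp1:2 pp2:4 pp3:1 pp4:1 pp5:1 pp6:1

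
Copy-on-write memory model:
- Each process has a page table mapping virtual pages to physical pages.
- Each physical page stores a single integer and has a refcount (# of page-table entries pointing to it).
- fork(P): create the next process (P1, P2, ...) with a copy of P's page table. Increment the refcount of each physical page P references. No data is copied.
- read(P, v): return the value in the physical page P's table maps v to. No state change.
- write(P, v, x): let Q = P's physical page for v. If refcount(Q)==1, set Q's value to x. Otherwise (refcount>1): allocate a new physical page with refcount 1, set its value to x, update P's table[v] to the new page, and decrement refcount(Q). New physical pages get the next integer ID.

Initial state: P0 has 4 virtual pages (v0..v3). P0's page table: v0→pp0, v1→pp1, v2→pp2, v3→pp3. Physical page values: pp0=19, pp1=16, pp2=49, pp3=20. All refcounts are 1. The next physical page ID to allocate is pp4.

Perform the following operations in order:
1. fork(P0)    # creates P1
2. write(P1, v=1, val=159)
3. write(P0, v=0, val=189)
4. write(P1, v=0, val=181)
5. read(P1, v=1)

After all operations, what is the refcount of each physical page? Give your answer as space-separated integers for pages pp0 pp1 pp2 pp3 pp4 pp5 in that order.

Op 1: fork(P0) -> P1. 4 ppages; refcounts: pp0:2 pp1:2 pp2:2 pp3:2
Op 2: write(P1, v1, 159). refcount(pp1)=2>1 -> COPY to pp4. 5 ppages; refcounts: pp0:2 pp1:1 pp2:2 pp3:2 pp4:1
Op 3: write(P0, v0, 189). refcount(pp0)=2>1 -> COPY to pp5. 6 ppages; refcounts: pp0:1 pp1:1 pp2:2 pp3:2 pp4:1 pp5:1
Op 4: write(P1, v0, 181). refcount(pp0)=1 -> write in place. 6 ppages; refcounts: pp0:1 pp1:1 pp2:2 pp3:2 pp4:1 pp5:1
Op 5: read(P1, v1) -> 159. No state change.

Answer: 1 1 2 2 1 1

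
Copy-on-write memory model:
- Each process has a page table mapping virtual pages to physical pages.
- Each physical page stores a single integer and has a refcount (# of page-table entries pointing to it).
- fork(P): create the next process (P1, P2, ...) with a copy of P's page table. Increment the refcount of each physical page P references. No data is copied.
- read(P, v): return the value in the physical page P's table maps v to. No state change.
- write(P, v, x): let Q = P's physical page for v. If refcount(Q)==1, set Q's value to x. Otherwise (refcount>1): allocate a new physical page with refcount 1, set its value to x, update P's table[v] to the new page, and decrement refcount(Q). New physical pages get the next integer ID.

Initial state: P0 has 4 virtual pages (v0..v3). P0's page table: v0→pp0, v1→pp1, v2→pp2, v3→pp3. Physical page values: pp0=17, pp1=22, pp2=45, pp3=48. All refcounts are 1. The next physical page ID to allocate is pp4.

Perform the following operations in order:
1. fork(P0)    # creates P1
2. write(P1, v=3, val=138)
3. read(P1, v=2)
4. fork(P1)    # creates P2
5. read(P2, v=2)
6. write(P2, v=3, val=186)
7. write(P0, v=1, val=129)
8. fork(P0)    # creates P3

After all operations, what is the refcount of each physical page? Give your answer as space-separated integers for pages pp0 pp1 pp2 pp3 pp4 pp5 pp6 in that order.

Answer: 4 2 4 2 1 1 2

Derivation:
Op 1: fork(P0) -> P1. 4 ppages; refcounts: pp0:2 pp1:2 pp2:2 pp3:2
Op 2: write(P1, v3, 138). refcount(pp3)=2>1 -> COPY to pp4. 5 ppages; refcounts: pp0:2 pp1:2 pp2:2 pp3:1 pp4:1
Op 3: read(P1, v2) -> 45. No state change.
Op 4: fork(P1) -> P2. 5 ppages; refcounts: pp0:3 pp1:3 pp2:3 pp3:1 pp4:2
Op 5: read(P2, v2) -> 45. No state change.
Op 6: write(P2, v3, 186). refcount(pp4)=2>1 -> COPY to pp5. 6 ppages; refcounts: pp0:3 pp1:3 pp2:3 pp3:1 pp4:1 pp5:1
Op 7: write(P0, v1, 129). refcount(pp1)=3>1 -> COPY to pp6. 7 ppages; refcounts: pp0:3 pp1:2 pp2:3 pp3:1 pp4:1 pp5:1 pp6:1
Op 8: fork(P0) -> P3. 7 ppages; refcounts: pp0:4 pp1:2 pp2:4 pp3:2 pp4:1 pp5:1 pp6:2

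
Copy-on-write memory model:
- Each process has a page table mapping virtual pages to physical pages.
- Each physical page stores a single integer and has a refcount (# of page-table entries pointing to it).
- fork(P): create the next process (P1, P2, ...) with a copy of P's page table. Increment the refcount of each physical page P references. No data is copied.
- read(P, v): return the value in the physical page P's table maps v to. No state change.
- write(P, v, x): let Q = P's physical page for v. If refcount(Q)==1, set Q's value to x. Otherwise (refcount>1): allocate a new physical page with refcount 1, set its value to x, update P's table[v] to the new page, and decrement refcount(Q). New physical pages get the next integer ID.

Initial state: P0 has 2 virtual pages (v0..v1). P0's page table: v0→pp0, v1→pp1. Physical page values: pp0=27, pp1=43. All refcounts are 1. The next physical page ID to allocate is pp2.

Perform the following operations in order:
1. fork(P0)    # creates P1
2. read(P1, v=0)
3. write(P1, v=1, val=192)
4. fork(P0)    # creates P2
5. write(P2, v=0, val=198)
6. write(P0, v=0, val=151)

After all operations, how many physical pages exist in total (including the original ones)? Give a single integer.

Answer: 5

Derivation:
Op 1: fork(P0) -> P1. 2 ppages; refcounts: pp0:2 pp1:2
Op 2: read(P1, v0) -> 27. No state change.
Op 3: write(P1, v1, 192). refcount(pp1)=2>1 -> COPY to pp2. 3 ppages; refcounts: pp0:2 pp1:1 pp2:1
Op 4: fork(P0) -> P2. 3 ppages; refcounts: pp0:3 pp1:2 pp2:1
Op 5: write(P2, v0, 198). refcount(pp0)=3>1 -> COPY to pp3. 4 ppages; refcounts: pp0:2 pp1:2 pp2:1 pp3:1
Op 6: write(P0, v0, 151). refcount(pp0)=2>1 -> COPY to pp4. 5 ppages; refcounts: pp0:1 pp1:2 pp2:1 pp3:1 pp4:1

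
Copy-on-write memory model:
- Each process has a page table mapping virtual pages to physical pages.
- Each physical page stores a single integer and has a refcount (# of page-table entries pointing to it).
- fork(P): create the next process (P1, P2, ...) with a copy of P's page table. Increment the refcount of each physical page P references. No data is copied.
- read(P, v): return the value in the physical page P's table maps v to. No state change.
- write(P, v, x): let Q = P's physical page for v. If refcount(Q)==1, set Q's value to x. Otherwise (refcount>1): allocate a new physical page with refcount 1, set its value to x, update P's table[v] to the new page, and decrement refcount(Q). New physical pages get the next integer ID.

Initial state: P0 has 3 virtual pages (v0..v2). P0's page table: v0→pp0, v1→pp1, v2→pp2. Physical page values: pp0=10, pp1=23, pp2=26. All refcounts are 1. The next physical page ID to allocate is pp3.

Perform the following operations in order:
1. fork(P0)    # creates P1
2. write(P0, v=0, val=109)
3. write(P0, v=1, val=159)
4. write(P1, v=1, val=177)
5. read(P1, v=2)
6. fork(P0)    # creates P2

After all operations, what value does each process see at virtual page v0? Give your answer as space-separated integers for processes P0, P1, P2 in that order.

Op 1: fork(P0) -> P1. 3 ppages; refcounts: pp0:2 pp1:2 pp2:2
Op 2: write(P0, v0, 109). refcount(pp0)=2>1 -> COPY to pp3. 4 ppages; refcounts: pp0:1 pp1:2 pp2:2 pp3:1
Op 3: write(P0, v1, 159). refcount(pp1)=2>1 -> COPY to pp4. 5 ppages; refcounts: pp0:1 pp1:1 pp2:2 pp3:1 pp4:1
Op 4: write(P1, v1, 177). refcount(pp1)=1 -> write in place. 5 ppages; refcounts: pp0:1 pp1:1 pp2:2 pp3:1 pp4:1
Op 5: read(P1, v2) -> 26. No state change.
Op 6: fork(P0) -> P2. 5 ppages; refcounts: pp0:1 pp1:1 pp2:3 pp3:2 pp4:2
P0: v0 -> pp3 = 109
P1: v0 -> pp0 = 10
P2: v0 -> pp3 = 109

Answer: 109 10 109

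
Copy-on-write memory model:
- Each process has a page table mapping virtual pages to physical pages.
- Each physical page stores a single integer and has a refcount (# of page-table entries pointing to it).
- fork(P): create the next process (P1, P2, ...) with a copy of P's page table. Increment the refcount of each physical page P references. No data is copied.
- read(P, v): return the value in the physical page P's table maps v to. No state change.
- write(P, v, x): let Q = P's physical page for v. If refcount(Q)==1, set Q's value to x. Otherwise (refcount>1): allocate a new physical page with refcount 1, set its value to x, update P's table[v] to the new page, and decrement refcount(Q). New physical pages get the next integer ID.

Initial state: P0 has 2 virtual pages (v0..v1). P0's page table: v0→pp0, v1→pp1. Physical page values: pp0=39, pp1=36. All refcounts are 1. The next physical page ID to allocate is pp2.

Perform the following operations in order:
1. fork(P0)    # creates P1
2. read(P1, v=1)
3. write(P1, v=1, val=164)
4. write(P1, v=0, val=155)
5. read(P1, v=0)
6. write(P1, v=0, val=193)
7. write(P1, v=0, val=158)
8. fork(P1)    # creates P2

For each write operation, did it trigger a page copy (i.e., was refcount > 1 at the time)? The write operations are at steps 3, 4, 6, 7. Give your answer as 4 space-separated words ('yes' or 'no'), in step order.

Op 1: fork(P0) -> P1. 2 ppages; refcounts: pp0:2 pp1:2
Op 2: read(P1, v1) -> 36. No state change.
Op 3: write(P1, v1, 164). refcount(pp1)=2>1 -> COPY to pp2. 3 ppages; refcounts: pp0:2 pp1:1 pp2:1
Op 4: write(P1, v0, 155). refcount(pp0)=2>1 -> COPY to pp3. 4 ppages; refcounts: pp0:1 pp1:1 pp2:1 pp3:1
Op 5: read(P1, v0) -> 155. No state change.
Op 6: write(P1, v0, 193). refcount(pp3)=1 -> write in place. 4 ppages; refcounts: pp0:1 pp1:1 pp2:1 pp3:1
Op 7: write(P1, v0, 158). refcount(pp3)=1 -> write in place. 4 ppages; refcounts: pp0:1 pp1:1 pp2:1 pp3:1
Op 8: fork(P1) -> P2. 4 ppages; refcounts: pp0:1 pp1:1 pp2:2 pp3:2

yes yes no no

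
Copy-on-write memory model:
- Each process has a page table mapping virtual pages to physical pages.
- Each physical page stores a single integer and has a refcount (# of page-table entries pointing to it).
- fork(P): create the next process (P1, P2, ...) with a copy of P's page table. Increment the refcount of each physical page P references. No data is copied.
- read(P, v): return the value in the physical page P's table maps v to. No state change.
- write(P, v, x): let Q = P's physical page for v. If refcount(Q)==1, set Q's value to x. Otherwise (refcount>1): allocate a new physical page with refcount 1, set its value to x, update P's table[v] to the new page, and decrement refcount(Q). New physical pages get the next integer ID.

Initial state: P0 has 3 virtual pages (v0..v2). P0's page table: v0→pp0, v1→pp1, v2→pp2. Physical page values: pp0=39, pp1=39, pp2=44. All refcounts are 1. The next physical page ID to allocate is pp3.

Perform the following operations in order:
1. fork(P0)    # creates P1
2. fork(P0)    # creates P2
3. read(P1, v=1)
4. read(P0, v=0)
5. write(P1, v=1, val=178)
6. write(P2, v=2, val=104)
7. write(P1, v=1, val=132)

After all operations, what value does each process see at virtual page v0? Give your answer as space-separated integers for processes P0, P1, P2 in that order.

Answer: 39 39 39

Derivation:
Op 1: fork(P0) -> P1. 3 ppages; refcounts: pp0:2 pp1:2 pp2:2
Op 2: fork(P0) -> P2. 3 ppages; refcounts: pp0:3 pp1:3 pp2:3
Op 3: read(P1, v1) -> 39. No state change.
Op 4: read(P0, v0) -> 39. No state change.
Op 5: write(P1, v1, 178). refcount(pp1)=3>1 -> COPY to pp3. 4 ppages; refcounts: pp0:3 pp1:2 pp2:3 pp3:1
Op 6: write(P2, v2, 104). refcount(pp2)=3>1 -> COPY to pp4. 5 ppages; refcounts: pp0:3 pp1:2 pp2:2 pp3:1 pp4:1
Op 7: write(P1, v1, 132). refcount(pp3)=1 -> write in place. 5 ppages; refcounts: pp0:3 pp1:2 pp2:2 pp3:1 pp4:1
P0: v0 -> pp0 = 39
P1: v0 -> pp0 = 39
P2: v0 -> pp0 = 39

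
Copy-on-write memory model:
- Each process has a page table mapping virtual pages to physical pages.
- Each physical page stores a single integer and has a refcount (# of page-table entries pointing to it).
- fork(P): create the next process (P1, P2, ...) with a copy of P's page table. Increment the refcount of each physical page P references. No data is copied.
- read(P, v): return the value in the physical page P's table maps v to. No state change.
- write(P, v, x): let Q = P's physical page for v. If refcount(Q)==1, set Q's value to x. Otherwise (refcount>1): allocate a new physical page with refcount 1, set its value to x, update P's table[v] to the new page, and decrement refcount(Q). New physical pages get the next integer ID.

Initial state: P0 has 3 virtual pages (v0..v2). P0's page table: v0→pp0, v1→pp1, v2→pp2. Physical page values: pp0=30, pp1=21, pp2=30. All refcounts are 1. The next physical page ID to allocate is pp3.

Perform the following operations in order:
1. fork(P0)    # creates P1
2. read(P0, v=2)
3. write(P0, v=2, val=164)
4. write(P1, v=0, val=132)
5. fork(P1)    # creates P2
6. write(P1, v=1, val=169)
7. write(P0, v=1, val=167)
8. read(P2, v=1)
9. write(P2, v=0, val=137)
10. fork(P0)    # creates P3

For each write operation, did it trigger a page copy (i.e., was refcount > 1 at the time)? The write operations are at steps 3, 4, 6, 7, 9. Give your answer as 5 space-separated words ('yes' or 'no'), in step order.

Op 1: fork(P0) -> P1. 3 ppages; refcounts: pp0:2 pp1:2 pp2:2
Op 2: read(P0, v2) -> 30. No state change.
Op 3: write(P0, v2, 164). refcount(pp2)=2>1 -> COPY to pp3. 4 ppages; refcounts: pp0:2 pp1:2 pp2:1 pp3:1
Op 4: write(P1, v0, 132). refcount(pp0)=2>1 -> COPY to pp4. 5 ppages; refcounts: pp0:1 pp1:2 pp2:1 pp3:1 pp4:1
Op 5: fork(P1) -> P2. 5 ppages; refcounts: pp0:1 pp1:3 pp2:2 pp3:1 pp4:2
Op 6: write(P1, v1, 169). refcount(pp1)=3>1 -> COPY to pp5. 6 ppages; refcounts: pp0:1 pp1:2 pp2:2 pp3:1 pp4:2 pp5:1
Op 7: write(P0, v1, 167). refcount(pp1)=2>1 -> COPY to pp6. 7 ppages; refcounts: pp0:1 pp1:1 pp2:2 pp3:1 pp4:2 pp5:1 pp6:1
Op 8: read(P2, v1) -> 21. No state change.
Op 9: write(P2, v0, 137). refcount(pp4)=2>1 -> COPY to pp7. 8 ppages; refcounts: pp0:1 pp1:1 pp2:2 pp3:1 pp4:1 pp5:1 pp6:1 pp7:1
Op 10: fork(P0) -> P3. 8 ppages; refcounts: pp0:2 pp1:1 pp2:2 pp3:2 pp4:1 pp5:1 pp6:2 pp7:1

yes yes yes yes yes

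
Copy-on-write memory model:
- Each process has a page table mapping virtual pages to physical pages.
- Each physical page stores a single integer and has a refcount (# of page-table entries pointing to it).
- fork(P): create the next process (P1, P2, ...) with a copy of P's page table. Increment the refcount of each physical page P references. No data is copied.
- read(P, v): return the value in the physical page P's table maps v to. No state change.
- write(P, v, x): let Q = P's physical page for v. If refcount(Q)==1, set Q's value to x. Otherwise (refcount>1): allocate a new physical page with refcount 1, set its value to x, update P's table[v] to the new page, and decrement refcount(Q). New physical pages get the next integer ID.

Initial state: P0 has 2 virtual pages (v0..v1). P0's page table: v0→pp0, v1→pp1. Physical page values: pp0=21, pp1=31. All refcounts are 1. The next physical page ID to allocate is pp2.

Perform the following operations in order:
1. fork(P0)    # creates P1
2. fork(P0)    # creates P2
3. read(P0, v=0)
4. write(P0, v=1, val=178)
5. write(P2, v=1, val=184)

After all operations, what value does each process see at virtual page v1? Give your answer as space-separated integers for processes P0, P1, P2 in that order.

Answer: 178 31 184

Derivation:
Op 1: fork(P0) -> P1. 2 ppages; refcounts: pp0:2 pp1:2
Op 2: fork(P0) -> P2. 2 ppages; refcounts: pp0:3 pp1:3
Op 3: read(P0, v0) -> 21. No state change.
Op 4: write(P0, v1, 178). refcount(pp1)=3>1 -> COPY to pp2. 3 ppages; refcounts: pp0:3 pp1:2 pp2:1
Op 5: write(P2, v1, 184). refcount(pp1)=2>1 -> COPY to pp3. 4 ppages; refcounts: pp0:3 pp1:1 pp2:1 pp3:1
P0: v1 -> pp2 = 178
P1: v1 -> pp1 = 31
P2: v1 -> pp3 = 184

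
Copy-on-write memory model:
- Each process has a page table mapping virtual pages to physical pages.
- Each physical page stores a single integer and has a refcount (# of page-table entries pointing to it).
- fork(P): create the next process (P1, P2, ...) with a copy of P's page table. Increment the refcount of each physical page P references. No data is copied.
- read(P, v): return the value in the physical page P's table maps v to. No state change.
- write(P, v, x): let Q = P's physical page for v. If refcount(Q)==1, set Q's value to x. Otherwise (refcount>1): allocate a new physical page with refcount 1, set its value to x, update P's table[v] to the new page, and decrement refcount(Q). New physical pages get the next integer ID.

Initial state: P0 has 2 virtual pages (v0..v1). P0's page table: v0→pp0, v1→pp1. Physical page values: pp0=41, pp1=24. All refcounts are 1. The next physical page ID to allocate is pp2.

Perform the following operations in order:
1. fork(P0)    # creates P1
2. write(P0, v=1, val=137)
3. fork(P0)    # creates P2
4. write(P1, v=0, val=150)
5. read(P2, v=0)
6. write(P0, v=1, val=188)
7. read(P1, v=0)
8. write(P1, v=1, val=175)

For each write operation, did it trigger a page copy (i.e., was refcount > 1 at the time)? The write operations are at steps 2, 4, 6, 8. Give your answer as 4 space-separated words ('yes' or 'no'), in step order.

Op 1: fork(P0) -> P1. 2 ppages; refcounts: pp0:2 pp1:2
Op 2: write(P0, v1, 137). refcount(pp1)=2>1 -> COPY to pp2. 3 ppages; refcounts: pp0:2 pp1:1 pp2:1
Op 3: fork(P0) -> P2. 3 ppages; refcounts: pp0:3 pp1:1 pp2:2
Op 4: write(P1, v0, 150). refcount(pp0)=3>1 -> COPY to pp3. 4 ppages; refcounts: pp0:2 pp1:1 pp2:2 pp3:1
Op 5: read(P2, v0) -> 41. No state change.
Op 6: write(P0, v1, 188). refcount(pp2)=2>1 -> COPY to pp4. 5 ppages; refcounts: pp0:2 pp1:1 pp2:1 pp3:1 pp4:1
Op 7: read(P1, v0) -> 150. No state change.
Op 8: write(P1, v1, 175). refcount(pp1)=1 -> write in place. 5 ppages; refcounts: pp0:2 pp1:1 pp2:1 pp3:1 pp4:1

yes yes yes no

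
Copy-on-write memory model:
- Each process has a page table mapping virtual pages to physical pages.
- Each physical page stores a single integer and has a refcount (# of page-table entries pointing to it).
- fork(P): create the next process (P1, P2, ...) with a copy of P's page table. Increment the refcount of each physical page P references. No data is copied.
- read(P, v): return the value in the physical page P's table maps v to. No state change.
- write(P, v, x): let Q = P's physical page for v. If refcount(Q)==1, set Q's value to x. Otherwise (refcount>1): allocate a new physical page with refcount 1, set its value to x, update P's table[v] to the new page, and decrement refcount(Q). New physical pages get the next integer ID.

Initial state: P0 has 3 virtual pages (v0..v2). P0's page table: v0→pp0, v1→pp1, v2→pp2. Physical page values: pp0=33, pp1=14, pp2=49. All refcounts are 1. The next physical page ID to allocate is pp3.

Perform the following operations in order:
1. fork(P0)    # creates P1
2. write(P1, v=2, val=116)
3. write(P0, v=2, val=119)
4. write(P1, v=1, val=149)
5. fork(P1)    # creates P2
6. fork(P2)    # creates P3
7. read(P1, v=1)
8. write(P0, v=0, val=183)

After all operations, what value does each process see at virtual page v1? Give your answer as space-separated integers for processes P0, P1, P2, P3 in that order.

Answer: 14 149 149 149

Derivation:
Op 1: fork(P0) -> P1. 3 ppages; refcounts: pp0:2 pp1:2 pp2:2
Op 2: write(P1, v2, 116). refcount(pp2)=2>1 -> COPY to pp3. 4 ppages; refcounts: pp0:2 pp1:2 pp2:1 pp3:1
Op 3: write(P0, v2, 119). refcount(pp2)=1 -> write in place. 4 ppages; refcounts: pp0:2 pp1:2 pp2:1 pp3:1
Op 4: write(P1, v1, 149). refcount(pp1)=2>1 -> COPY to pp4. 5 ppages; refcounts: pp0:2 pp1:1 pp2:1 pp3:1 pp4:1
Op 5: fork(P1) -> P2. 5 ppages; refcounts: pp0:3 pp1:1 pp2:1 pp3:2 pp4:2
Op 6: fork(P2) -> P3. 5 ppages; refcounts: pp0:4 pp1:1 pp2:1 pp3:3 pp4:3
Op 7: read(P1, v1) -> 149. No state change.
Op 8: write(P0, v0, 183). refcount(pp0)=4>1 -> COPY to pp5. 6 ppages; refcounts: pp0:3 pp1:1 pp2:1 pp3:3 pp4:3 pp5:1
P0: v1 -> pp1 = 14
P1: v1 -> pp4 = 149
P2: v1 -> pp4 = 149
P3: v1 -> pp4 = 149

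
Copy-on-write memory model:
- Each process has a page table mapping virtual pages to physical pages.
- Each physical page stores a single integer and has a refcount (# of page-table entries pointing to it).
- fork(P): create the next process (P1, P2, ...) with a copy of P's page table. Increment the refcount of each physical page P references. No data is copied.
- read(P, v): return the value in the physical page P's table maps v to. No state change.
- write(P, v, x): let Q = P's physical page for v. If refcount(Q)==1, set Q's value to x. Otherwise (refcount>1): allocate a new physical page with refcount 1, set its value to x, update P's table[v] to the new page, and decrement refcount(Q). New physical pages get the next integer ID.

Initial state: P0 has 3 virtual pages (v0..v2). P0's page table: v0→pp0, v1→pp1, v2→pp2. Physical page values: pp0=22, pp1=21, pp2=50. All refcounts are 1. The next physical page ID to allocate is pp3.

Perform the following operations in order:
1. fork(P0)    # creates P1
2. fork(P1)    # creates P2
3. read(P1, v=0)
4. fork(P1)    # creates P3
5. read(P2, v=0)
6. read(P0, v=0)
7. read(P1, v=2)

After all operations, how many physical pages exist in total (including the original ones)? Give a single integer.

Answer: 3

Derivation:
Op 1: fork(P0) -> P1. 3 ppages; refcounts: pp0:2 pp1:2 pp2:2
Op 2: fork(P1) -> P2. 3 ppages; refcounts: pp0:3 pp1:3 pp2:3
Op 3: read(P1, v0) -> 22. No state change.
Op 4: fork(P1) -> P3. 3 ppages; refcounts: pp0:4 pp1:4 pp2:4
Op 5: read(P2, v0) -> 22. No state change.
Op 6: read(P0, v0) -> 22. No state change.
Op 7: read(P1, v2) -> 50. No state change.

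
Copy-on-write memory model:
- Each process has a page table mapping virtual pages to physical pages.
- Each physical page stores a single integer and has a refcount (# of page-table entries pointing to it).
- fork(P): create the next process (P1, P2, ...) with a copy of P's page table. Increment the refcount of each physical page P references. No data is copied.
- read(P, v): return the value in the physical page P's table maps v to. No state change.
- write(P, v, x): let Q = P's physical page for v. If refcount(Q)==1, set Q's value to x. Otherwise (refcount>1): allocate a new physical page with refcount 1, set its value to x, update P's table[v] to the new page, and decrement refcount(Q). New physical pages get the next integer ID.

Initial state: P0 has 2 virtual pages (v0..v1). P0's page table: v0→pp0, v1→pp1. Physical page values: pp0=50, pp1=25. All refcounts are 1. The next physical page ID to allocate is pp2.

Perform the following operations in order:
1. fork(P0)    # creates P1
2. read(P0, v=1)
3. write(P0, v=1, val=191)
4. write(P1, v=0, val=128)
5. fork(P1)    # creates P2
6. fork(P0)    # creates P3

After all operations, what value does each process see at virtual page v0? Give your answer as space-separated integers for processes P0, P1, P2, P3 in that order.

Answer: 50 128 128 50

Derivation:
Op 1: fork(P0) -> P1. 2 ppages; refcounts: pp0:2 pp1:2
Op 2: read(P0, v1) -> 25. No state change.
Op 3: write(P0, v1, 191). refcount(pp1)=2>1 -> COPY to pp2. 3 ppages; refcounts: pp0:2 pp1:1 pp2:1
Op 4: write(P1, v0, 128). refcount(pp0)=2>1 -> COPY to pp3. 4 ppages; refcounts: pp0:1 pp1:1 pp2:1 pp3:1
Op 5: fork(P1) -> P2. 4 ppages; refcounts: pp0:1 pp1:2 pp2:1 pp3:2
Op 6: fork(P0) -> P3. 4 ppages; refcounts: pp0:2 pp1:2 pp2:2 pp3:2
P0: v0 -> pp0 = 50
P1: v0 -> pp3 = 128
P2: v0 -> pp3 = 128
P3: v0 -> pp0 = 50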